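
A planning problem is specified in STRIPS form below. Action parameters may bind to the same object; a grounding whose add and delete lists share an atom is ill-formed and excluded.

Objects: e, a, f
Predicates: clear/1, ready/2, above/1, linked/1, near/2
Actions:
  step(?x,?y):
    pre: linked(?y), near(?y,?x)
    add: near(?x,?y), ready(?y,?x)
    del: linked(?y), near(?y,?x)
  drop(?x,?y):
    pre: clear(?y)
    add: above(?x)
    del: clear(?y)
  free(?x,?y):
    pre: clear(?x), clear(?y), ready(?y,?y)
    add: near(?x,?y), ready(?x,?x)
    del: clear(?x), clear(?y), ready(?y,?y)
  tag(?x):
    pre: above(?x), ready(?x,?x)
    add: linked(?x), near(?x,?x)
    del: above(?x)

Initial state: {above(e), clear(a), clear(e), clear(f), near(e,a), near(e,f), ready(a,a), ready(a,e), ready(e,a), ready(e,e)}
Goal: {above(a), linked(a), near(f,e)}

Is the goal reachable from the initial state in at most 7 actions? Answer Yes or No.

1. drop(a,e)  →  {above(a), above(e), clear(a), clear(f), near(e,a), near(e,f), ready(a,a), ready(a,e), ready(e,a), ready(e,e)}
2. tag(e)  →  {above(a), clear(a), clear(f), linked(e), near(e,a), near(e,e), near(e,f), ready(a,a), ready(a,e), ready(e,a), ready(e,e)}
3. step(f,e)  →  {above(a), clear(a), clear(f), near(e,a), near(e,e), near(f,e), ready(a,a), ready(a,e), ready(e,a), ready(e,e), ready(e,f)}
4. tag(a)  →  {clear(a), clear(f), linked(a), near(a,a), near(e,a), near(e,e), near(f,e), ready(a,a), ready(a,e), ready(e,a), ready(e,e), ready(e,f)}
5. drop(a,a)  →  {above(a), clear(f), linked(a), near(a,a), near(e,a), near(e,e), near(f,e), ready(a,a), ready(a,e), ready(e,a), ready(e,e), ready(e,f)}
optimal plan length = 5; 5 ≤ 7

Yes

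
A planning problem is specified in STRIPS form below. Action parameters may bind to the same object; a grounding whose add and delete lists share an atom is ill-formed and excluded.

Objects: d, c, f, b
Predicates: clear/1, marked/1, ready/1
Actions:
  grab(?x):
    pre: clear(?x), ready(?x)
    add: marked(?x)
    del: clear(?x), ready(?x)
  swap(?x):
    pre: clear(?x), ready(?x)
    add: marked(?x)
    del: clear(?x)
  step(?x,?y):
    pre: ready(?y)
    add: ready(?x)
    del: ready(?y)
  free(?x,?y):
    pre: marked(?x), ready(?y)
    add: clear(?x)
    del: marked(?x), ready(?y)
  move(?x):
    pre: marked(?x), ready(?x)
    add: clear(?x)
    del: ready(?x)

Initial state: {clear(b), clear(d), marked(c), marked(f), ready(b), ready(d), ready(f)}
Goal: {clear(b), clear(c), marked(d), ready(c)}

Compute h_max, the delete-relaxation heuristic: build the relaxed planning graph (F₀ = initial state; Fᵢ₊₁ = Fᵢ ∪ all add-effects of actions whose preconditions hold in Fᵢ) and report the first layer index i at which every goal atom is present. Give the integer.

1

F0 = init (7 atoms)
F1 = F0 ∪ {clear(c), clear(f), marked(b), marked(d), ready(c)}  (12 atoms)
goal ⊆ F1  ⇒  h_max = 1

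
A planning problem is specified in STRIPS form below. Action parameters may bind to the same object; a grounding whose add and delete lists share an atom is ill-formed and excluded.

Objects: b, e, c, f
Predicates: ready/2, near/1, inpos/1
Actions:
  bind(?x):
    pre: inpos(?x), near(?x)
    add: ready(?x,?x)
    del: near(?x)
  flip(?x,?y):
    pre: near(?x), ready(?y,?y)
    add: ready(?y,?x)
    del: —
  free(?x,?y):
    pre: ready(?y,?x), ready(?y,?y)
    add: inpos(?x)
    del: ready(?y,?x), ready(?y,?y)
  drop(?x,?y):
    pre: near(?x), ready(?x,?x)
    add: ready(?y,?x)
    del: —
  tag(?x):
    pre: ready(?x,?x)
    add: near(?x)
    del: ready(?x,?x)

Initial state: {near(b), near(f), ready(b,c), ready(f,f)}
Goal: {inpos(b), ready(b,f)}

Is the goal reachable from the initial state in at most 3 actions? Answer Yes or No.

1. flip(b,f)  →  {near(b), near(f), ready(b,c), ready(f,b), ready(f,f)}
2. drop(f,b)  →  {near(b), near(f), ready(b,c), ready(b,f), ready(f,b), ready(f,f)}
3. free(b,f)  →  {inpos(b), near(b), near(f), ready(b,c), ready(b,f)}
optimal plan length = 3; 3 ≤ 3

Yes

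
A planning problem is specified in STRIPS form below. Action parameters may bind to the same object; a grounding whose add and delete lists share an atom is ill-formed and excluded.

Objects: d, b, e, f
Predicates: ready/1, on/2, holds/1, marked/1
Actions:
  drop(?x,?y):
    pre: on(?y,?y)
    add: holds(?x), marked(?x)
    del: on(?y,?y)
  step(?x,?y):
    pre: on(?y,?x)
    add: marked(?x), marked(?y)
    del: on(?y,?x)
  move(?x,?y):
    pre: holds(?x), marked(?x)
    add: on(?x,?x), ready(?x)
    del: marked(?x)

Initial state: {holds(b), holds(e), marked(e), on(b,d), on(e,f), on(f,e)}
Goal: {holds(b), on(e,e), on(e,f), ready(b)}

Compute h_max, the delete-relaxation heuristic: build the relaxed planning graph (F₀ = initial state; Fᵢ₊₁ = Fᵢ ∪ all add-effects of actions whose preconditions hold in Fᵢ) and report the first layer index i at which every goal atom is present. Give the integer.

2

F0 = init (6 atoms)
F1 = F0 ∪ {marked(b), marked(d), marked(f), on(e,e), ready(e)}  (11 atoms)
F2 = F1 ∪ {holds(d), holds(f), on(b,b), ready(b)}  (15 atoms)
goal ⊆ F2  ⇒  h_max = 2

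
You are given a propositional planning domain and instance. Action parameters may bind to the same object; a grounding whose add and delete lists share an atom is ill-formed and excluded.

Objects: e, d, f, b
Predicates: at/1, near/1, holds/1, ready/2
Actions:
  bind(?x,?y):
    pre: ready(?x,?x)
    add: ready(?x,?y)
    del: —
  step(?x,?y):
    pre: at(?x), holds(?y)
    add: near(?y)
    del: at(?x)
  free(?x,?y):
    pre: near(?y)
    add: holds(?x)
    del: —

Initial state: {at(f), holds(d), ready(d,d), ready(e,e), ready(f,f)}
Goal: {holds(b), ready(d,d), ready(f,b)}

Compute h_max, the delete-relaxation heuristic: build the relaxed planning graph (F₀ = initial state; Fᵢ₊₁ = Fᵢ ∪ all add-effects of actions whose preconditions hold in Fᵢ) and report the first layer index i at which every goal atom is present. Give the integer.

2

F0 = init (5 atoms)
F1 = F0 ∪ {near(d), ready(d,b), ready(d,e), ready(d,f), ready(e,b), ready(e,d), ready(e,f), ready(f,b), ready(f,d), ready(f,e)}  (15 atoms)
F2 = F1 ∪ {holds(b), holds(e), holds(f)}  (18 atoms)
goal ⊆ F2  ⇒  h_max = 2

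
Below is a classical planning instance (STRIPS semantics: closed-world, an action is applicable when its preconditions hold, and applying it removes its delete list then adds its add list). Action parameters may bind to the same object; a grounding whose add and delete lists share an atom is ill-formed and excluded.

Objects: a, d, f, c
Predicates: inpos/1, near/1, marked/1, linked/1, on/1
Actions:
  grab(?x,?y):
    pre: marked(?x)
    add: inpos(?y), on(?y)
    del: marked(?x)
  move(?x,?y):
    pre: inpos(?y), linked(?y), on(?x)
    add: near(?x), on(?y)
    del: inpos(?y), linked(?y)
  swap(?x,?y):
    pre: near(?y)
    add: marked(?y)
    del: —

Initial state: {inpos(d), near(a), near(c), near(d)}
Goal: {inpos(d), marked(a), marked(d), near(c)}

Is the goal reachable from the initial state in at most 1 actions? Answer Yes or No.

1. swap(a,a)  →  {inpos(d), marked(a), near(a), near(c), near(d)}
2. swap(a,d)  →  {inpos(d), marked(a), marked(d), near(a), near(c), near(d)}
optimal plan length = 2; 2 > 1

No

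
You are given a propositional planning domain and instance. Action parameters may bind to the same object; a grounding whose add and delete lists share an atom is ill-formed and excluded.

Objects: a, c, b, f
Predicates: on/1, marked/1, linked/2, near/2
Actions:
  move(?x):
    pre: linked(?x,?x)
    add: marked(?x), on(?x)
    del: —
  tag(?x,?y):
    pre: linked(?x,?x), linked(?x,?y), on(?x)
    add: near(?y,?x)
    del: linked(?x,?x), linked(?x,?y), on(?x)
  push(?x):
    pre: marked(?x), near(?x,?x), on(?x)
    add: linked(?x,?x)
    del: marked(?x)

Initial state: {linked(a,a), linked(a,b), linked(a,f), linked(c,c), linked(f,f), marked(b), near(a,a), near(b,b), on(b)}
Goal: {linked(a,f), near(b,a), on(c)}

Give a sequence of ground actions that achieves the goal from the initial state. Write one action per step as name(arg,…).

move(a); move(c); tag(a,b)

1. move(a)  →  {linked(a,a), linked(a,b), linked(a,f), linked(c,c), linked(f,f), marked(a), marked(b), near(a,a), near(b,b), on(a), on(b)}
2. move(c)  →  {linked(a,a), linked(a,b), linked(a,f), linked(c,c), linked(f,f), marked(a), marked(b), marked(c), near(a,a), near(b,b), on(a), on(b), on(c)}
3. tag(a,b)  →  {linked(a,f), linked(c,c), linked(f,f), marked(a), marked(b), marked(c), near(a,a), near(b,a), near(b,b), on(b), on(c)}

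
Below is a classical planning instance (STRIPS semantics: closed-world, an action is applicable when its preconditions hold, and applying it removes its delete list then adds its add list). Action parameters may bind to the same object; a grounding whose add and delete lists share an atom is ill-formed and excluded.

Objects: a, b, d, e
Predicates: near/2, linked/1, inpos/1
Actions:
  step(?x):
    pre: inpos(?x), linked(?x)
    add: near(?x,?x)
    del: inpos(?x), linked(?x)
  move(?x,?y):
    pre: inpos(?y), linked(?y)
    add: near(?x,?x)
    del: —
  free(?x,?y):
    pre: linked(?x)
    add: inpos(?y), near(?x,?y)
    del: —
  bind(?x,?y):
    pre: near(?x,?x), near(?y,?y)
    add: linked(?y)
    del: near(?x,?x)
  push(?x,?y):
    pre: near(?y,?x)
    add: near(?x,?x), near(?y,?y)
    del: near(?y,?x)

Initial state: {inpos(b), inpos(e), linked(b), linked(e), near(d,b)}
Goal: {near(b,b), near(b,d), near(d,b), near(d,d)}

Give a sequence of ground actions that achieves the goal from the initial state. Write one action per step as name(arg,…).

move(b,b); move(d,b); free(b,d)

1. move(b,b)  →  {inpos(b), inpos(e), linked(b), linked(e), near(b,b), near(d,b)}
2. move(d,b)  →  {inpos(b), inpos(e), linked(b), linked(e), near(b,b), near(d,b), near(d,d)}
3. free(b,d)  →  {inpos(b), inpos(d), inpos(e), linked(b), linked(e), near(b,b), near(b,d), near(d,b), near(d,d)}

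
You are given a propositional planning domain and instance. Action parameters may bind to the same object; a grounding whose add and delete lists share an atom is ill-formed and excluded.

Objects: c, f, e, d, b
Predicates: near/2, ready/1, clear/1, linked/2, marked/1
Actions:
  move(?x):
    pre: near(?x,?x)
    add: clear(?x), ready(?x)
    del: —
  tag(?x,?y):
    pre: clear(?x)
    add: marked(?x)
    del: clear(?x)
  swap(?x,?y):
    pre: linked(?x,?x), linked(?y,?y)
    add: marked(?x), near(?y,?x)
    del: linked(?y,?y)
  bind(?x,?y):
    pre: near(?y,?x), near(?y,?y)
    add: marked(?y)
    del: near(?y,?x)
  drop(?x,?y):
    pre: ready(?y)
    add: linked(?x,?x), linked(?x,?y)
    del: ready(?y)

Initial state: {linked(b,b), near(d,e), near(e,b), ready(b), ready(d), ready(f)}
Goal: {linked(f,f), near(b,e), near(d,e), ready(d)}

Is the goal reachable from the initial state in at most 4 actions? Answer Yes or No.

Yes

1. drop(f,f)  →  {linked(b,b), linked(f,f), near(d,e), near(e,b), ready(b), ready(d)}
2. drop(e,b)  →  {linked(b,b), linked(e,b), linked(e,e), linked(f,f), near(d,e), near(e,b), ready(d)}
3. swap(e,b)  →  {linked(e,b), linked(e,e), linked(f,f), marked(e), near(b,e), near(d,e), near(e,b), ready(d)}
optimal plan length = 3; 3 ≤ 4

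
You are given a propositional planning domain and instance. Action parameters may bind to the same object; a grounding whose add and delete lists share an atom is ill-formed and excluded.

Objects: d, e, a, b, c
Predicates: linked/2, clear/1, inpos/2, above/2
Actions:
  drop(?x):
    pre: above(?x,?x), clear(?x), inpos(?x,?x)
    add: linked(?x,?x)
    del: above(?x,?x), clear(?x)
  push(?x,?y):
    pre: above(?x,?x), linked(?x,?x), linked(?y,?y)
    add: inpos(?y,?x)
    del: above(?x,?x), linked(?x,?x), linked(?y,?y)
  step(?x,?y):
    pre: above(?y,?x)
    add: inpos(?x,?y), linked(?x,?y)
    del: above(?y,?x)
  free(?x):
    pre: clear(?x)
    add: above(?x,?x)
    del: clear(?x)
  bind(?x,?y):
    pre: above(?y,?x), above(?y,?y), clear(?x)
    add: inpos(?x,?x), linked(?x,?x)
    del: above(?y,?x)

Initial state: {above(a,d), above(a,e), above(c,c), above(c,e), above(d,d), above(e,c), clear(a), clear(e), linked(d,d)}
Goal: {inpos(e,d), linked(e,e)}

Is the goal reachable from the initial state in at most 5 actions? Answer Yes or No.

Yes

1. free(a)  →  {above(a,a), above(a,d), above(a,e), above(c,c), above(c,e), above(d,d), above(e,c), clear(e), linked(d,d)}
2. bind(e,a)  →  {above(a,a), above(a,d), above(c,c), above(c,e), above(d,d), above(e,c), clear(e), inpos(e,e), linked(d,d), linked(e,e)}
3. push(d,e)  →  {above(a,a), above(a,d), above(c,c), above(c,e), above(e,c), clear(e), inpos(e,d), inpos(e,e)}
4. bind(e,c)  →  {above(a,a), above(a,d), above(c,c), above(e,c), clear(e), inpos(e,d), inpos(e,e), linked(e,e)}
optimal plan length = 4; 4 ≤ 5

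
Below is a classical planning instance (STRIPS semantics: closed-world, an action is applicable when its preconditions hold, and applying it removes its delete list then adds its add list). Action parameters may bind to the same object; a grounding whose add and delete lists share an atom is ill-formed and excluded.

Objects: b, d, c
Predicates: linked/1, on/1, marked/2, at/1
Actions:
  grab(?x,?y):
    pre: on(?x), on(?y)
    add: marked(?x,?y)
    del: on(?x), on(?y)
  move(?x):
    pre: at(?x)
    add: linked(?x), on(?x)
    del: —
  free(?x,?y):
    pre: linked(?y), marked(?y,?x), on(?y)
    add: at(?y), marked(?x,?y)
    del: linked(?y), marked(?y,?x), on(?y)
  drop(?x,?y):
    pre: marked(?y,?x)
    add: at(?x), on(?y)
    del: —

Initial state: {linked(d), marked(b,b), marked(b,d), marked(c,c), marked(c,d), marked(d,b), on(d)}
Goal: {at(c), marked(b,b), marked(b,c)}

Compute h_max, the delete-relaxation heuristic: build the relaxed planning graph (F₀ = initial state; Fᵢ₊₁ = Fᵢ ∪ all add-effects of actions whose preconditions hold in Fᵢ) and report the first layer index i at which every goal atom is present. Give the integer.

F0 = init (7 atoms)
F1 = F0 ∪ {at(b), at(c), at(d), marked(d,d), on(b), on(c)}  (13 atoms)
F2 = F1 ∪ {linked(b), linked(c), marked(b,c), marked(c,b), marked(d,c)}  (18 atoms)
goal ⊆ F2  ⇒  h_max = 2

2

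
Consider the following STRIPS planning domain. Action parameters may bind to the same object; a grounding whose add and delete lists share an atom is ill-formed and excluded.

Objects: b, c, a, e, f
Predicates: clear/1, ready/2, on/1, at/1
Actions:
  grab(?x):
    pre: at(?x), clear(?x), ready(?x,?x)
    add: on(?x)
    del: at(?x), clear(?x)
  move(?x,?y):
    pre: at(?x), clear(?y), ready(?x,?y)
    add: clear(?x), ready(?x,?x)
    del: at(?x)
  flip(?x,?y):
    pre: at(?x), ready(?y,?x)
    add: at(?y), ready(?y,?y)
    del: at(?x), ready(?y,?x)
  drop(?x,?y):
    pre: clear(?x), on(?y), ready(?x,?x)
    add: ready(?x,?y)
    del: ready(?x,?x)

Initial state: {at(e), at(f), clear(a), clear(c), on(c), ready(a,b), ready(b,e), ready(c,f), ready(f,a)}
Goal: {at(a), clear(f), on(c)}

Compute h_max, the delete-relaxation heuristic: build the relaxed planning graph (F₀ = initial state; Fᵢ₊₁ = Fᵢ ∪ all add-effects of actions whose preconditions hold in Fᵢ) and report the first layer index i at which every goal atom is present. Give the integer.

2

F0 = init (9 atoms)
F1 = F0 ∪ {at(b), at(c), clear(f), ready(b,b), ready(c,c), ready(f,f)}  (15 atoms)
F2 = F1 ∪ {at(a), on(f), ready(a,a), ready(f,c)}  (19 atoms)
goal ⊆ F2  ⇒  h_max = 2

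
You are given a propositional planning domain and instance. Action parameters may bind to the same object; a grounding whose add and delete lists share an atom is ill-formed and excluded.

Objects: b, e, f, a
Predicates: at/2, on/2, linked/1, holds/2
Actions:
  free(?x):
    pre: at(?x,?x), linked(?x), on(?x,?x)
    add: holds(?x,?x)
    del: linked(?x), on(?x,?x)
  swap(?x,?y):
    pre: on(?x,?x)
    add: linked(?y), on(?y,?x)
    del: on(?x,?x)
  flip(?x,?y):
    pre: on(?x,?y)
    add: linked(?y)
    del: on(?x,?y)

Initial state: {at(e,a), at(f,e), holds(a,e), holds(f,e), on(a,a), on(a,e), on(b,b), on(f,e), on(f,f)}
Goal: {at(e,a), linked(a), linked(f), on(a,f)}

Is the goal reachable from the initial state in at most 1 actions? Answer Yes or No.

No

1. swap(b,f)  →  {at(e,a), at(f,e), holds(a,e), holds(f,e), linked(f), on(a,a), on(a,e), on(f,b), on(f,e), on(f,f)}
2. swap(f,a)  →  {at(e,a), at(f,e), holds(a,e), holds(f,e), linked(a), linked(f), on(a,a), on(a,e), on(a,f), on(f,b), on(f,e)}
optimal plan length = 2; 2 > 1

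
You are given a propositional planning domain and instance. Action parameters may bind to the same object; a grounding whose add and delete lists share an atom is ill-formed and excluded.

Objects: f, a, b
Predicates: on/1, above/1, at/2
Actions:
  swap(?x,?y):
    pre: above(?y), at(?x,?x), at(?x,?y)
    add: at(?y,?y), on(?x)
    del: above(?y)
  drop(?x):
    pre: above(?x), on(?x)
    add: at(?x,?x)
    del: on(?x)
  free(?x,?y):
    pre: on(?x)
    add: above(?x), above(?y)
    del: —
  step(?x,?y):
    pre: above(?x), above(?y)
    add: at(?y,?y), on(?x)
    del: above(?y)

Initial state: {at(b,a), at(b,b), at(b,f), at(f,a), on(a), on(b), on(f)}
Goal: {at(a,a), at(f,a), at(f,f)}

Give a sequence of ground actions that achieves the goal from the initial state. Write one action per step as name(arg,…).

free(f,a); swap(b,f); swap(f,a)

1. free(f,a)  →  {above(a), above(f), at(b,a), at(b,b), at(b,f), at(f,a), on(a), on(b), on(f)}
2. swap(b,f)  →  {above(a), at(b,a), at(b,b), at(b,f), at(f,a), at(f,f), on(a), on(b), on(f)}
3. swap(f,a)  →  {at(a,a), at(b,a), at(b,b), at(b,f), at(f,a), at(f,f), on(a), on(b), on(f)}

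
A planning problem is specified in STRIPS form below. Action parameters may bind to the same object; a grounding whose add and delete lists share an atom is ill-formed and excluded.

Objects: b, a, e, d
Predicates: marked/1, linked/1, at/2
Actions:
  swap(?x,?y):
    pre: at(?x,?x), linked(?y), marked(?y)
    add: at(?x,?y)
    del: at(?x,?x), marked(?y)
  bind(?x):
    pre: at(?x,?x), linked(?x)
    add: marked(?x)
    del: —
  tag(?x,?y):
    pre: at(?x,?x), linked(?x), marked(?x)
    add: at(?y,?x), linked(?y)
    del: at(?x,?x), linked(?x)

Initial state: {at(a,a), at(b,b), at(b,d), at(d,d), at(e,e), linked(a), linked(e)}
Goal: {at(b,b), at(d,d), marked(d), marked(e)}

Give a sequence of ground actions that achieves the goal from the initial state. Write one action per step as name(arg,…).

bind(e); tag(e,d); bind(d)

1. bind(e)  →  {at(a,a), at(b,b), at(b,d), at(d,d), at(e,e), linked(a), linked(e), marked(e)}
2. tag(e,d)  →  {at(a,a), at(b,b), at(b,d), at(d,d), at(d,e), linked(a), linked(d), marked(e)}
3. bind(d)  →  {at(a,a), at(b,b), at(b,d), at(d,d), at(d,e), linked(a), linked(d), marked(d), marked(e)}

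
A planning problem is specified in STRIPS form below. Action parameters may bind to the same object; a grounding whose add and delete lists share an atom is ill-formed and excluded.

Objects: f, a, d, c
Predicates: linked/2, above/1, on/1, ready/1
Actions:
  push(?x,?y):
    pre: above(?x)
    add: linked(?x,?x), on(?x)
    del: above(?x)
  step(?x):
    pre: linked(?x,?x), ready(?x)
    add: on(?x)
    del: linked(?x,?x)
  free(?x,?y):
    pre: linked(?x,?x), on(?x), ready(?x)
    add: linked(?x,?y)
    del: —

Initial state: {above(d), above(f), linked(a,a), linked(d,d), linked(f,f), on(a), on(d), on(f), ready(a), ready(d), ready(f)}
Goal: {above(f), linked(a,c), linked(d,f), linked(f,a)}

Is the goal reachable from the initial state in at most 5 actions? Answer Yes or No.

1. free(f,a)  →  {above(d), above(f), linked(a,a), linked(d,d), linked(f,a), linked(f,f), on(a), on(d), on(f), ready(a), ready(d), ready(f)}
2. free(a,c)  →  {above(d), above(f), linked(a,a), linked(a,c), linked(d,d), linked(f,a), linked(f,f), on(a), on(d), on(f), ready(a), ready(d), ready(f)}
3. free(d,f)  →  {above(d), above(f), linked(a,a), linked(a,c), linked(d,d), linked(d,f), linked(f,a), linked(f,f), on(a), on(d), on(f), ready(a), ready(d), ready(f)}
optimal plan length = 3; 3 ≤ 5

Yes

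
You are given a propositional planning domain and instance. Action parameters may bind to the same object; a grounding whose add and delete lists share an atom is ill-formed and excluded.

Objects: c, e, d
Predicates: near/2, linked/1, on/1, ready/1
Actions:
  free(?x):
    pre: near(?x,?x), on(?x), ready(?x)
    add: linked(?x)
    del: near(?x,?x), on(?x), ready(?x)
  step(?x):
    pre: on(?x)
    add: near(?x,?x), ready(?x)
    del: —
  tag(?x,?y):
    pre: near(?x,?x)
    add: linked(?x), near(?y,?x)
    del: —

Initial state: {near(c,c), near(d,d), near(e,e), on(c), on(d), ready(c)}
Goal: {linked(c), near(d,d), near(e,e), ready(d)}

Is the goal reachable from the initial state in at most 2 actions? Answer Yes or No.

1. free(c)  →  {linked(c), near(d,d), near(e,e), on(d)}
2. step(d)  →  {linked(c), near(d,d), near(e,e), on(d), ready(d)}
optimal plan length = 2; 2 ≤ 2

Yes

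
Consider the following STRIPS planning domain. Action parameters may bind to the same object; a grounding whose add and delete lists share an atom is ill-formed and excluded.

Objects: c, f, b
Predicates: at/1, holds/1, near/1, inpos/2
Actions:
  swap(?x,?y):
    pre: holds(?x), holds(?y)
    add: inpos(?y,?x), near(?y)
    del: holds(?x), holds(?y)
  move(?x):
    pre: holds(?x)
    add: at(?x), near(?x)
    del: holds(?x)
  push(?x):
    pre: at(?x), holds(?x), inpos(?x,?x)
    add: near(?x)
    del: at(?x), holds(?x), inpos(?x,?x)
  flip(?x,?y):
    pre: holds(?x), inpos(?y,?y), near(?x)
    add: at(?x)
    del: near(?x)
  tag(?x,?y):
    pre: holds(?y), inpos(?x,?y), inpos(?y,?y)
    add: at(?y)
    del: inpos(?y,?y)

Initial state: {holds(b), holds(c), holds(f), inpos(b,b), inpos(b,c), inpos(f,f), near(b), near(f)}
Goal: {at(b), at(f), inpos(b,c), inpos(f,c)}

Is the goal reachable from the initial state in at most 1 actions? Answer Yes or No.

No

1. move(b)  →  {at(b), holds(c), holds(f), inpos(b,b), inpos(b,c), inpos(f,f), near(b), near(f)}
2. flip(f,f)  →  {at(b), at(f), holds(c), holds(f), inpos(b,b), inpos(b,c), inpos(f,f), near(b)}
3. swap(c,f)  →  {at(b), at(f), inpos(b,b), inpos(b,c), inpos(f,c), inpos(f,f), near(b), near(f)}
optimal plan length = 3; 3 > 1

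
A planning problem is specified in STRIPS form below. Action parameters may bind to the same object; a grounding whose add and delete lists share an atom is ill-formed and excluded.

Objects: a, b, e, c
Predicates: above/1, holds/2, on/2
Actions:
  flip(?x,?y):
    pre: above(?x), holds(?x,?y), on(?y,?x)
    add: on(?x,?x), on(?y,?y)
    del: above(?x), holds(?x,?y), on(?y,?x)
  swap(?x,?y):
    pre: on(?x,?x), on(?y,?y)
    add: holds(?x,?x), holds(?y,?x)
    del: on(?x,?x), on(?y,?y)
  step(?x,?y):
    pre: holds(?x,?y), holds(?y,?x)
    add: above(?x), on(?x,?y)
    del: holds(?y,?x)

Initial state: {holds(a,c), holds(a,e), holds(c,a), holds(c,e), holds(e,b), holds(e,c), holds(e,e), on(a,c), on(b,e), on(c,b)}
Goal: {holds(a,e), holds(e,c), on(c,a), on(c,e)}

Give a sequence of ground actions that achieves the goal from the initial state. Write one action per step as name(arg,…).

1. step(e,e)  →  {above(e), holds(a,c), holds(a,e), holds(c,a), holds(c,e), holds(e,b), holds(e,c), on(a,c), on(b,e), on(c,b), on(e,e)}
2. step(c,a)  →  {above(c), above(e), holds(a,e), holds(c,a), holds(c,e), holds(e,b), holds(e,c), on(a,c), on(b,e), on(c,a), on(c,b), on(e,e)}
3. flip(c,a)  →  {above(e), holds(a,e), holds(c,e), holds(e,b), holds(e,c), on(a,a), on(b,e), on(c,a), on(c,b), on(c,c), on(e,e)}
4. step(c,e)  →  {above(c), above(e), holds(a,e), holds(c,e), holds(e,b), on(a,a), on(b,e), on(c,a), on(c,b), on(c,c), on(c,e), on(e,e)}
5. swap(c,e)  →  {above(c), above(e), holds(a,e), holds(c,c), holds(c,e), holds(e,b), holds(e,c), on(a,a), on(b,e), on(c,a), on(c,b), on(c,e)}

step(e,e); step(c,a); flip(c,a); step(c,e); swap(c,e)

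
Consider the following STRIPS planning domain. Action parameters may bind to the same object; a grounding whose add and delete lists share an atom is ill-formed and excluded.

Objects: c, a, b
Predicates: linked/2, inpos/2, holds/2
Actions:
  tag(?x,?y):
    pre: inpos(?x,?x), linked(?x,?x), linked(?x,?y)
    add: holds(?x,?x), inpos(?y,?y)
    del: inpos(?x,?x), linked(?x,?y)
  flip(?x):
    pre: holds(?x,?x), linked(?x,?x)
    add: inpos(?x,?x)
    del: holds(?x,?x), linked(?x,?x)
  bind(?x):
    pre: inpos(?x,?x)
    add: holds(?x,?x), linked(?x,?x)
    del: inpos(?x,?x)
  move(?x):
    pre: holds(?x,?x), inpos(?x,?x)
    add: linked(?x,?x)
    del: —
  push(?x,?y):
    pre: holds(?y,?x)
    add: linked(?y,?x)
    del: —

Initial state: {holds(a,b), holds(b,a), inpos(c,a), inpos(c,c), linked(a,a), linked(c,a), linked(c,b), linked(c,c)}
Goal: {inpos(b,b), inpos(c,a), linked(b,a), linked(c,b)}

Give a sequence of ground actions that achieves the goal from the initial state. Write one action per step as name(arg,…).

tag(c,a); push(a,b); push(b,a); tag(a,b)

1. tag(c,a)  →  {holds(a,b), holds(b,a), holds(c,c), inpos(a,a), inpos(c,a), linked(a,a), linked(c,b), linked(c,c)}
2. push(a,b)  →  {holds(a,b), holds(b,a), holds(c,c), inpos(a,a), inpos(c,a), linked(a,a), linked(b,a), linked(c,b), linked(c,c)}
3. push(b,a)  →  {holds(a,b), holds(b,a), holds(c,c), inpos(a,a), inpos(c,a), linked(a,a), linked(a,b), linked(b,a), linked(c,b), linked(c,c)}
4. tag(a,b)  →  {holds(a,a), holds(a,b), holds(b,a), holds(c,c), inpos(b,b), inpos(c,a), linked(a,a), linked(b,a), linked(c,b), linked(c,c)}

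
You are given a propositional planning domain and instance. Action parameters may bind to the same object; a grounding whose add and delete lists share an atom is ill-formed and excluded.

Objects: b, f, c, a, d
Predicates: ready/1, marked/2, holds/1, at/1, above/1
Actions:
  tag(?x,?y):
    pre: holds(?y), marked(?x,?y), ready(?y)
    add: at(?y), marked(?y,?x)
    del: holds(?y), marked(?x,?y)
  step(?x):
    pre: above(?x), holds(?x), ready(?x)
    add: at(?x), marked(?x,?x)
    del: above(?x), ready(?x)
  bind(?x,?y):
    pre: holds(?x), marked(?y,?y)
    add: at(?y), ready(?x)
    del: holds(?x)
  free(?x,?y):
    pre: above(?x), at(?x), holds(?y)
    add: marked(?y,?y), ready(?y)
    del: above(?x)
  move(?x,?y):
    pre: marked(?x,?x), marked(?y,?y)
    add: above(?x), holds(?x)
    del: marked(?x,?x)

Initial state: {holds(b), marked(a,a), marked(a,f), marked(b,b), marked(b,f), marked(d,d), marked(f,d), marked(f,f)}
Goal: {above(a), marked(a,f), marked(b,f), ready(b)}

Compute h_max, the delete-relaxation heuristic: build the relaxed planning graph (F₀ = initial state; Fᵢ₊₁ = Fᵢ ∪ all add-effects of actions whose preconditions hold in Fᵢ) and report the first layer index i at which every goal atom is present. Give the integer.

F0 = init (8 atoms)
F1 = F0 ∪ {above(a), above(b), above(d), above(f), at(a), at(b), at(d), at(f), holds(a), holds(d), holds(f), ready(b)}  (20 atoms)
goal ⊆ F1  ⇒  h_max = 1

1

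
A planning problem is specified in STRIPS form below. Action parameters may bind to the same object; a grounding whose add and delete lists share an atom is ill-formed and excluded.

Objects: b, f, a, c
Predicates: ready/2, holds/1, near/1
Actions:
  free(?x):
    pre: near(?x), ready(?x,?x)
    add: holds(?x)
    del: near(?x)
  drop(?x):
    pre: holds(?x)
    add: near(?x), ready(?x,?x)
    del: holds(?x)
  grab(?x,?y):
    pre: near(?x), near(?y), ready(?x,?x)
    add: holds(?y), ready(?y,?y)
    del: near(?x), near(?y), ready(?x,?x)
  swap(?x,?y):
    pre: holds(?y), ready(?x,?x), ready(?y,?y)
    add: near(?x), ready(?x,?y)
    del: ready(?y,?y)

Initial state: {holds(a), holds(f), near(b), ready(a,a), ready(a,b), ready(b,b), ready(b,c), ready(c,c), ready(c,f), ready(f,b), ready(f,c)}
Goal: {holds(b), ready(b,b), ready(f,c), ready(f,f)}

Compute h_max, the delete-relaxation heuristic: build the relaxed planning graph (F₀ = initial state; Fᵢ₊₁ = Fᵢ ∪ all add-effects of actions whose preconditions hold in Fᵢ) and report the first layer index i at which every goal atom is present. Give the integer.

F0 = init (11 atoms)
F1 = F0 ∪ {holds(b), near(a), near(c), near(f), ready(b,a), ready(c,a), ready(f,f)}  (18 atoms)
goal ⊆ F1  ⇒  h_max = 1

1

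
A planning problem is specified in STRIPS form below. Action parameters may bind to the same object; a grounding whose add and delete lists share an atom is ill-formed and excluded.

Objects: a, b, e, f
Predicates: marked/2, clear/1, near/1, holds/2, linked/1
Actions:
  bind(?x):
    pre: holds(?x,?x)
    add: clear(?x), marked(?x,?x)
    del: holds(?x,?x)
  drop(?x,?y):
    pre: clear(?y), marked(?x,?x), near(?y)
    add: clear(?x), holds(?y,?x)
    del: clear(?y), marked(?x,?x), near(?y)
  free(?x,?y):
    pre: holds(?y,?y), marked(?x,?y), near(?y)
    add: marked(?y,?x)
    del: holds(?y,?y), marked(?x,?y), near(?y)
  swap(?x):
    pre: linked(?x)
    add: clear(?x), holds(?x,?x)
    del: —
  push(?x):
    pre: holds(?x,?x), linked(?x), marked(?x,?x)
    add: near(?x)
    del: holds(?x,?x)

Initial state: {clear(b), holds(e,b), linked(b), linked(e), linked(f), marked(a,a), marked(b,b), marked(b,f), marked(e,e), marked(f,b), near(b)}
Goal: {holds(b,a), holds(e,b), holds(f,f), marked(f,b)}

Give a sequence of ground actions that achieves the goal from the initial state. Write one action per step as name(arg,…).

drop(a,b); swap(f)

1. drop(a,b)  →  {clear(a), holds(b,a), holds(e,b), linked(b), linked(e), linked(f), marked(b,b), marked(b,f), marked(e,e), marked(f,b)}
2. swap(f)  →  {clear(a), clear(f), holds(b,a), holds(e,b), holds(f,f), linked(b), linked(e), linked(f), marked(b,b), marked(b,f), marked(e,e), marked(f,b)}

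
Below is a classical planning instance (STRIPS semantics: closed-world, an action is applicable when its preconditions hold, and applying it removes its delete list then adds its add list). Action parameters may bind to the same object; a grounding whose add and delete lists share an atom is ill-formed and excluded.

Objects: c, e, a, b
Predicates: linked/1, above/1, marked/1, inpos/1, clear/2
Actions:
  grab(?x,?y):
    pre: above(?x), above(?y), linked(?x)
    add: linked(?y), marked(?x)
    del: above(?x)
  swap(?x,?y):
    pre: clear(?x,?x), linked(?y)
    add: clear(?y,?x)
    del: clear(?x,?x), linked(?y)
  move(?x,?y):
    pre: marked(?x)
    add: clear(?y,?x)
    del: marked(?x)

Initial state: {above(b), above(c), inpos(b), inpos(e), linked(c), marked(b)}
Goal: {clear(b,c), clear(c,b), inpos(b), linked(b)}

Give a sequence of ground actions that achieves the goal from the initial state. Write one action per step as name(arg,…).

grab(c,b); move(c,b); move(b,c)

1. grab(c,b)  →  {above(b), inpos(b), inpos(e), linked(b), linked(c), marked(b), marked(c)}
2. move(c,b)  →  {above(b), clear(b,c), inpos(b), inpos(e), linked(b), linked(c), marked(b)}
3. move(b,c)  →  {above(b), clear(b,c), clear(c,b), inpos(b), inpos(e), linked(b), linked(c)}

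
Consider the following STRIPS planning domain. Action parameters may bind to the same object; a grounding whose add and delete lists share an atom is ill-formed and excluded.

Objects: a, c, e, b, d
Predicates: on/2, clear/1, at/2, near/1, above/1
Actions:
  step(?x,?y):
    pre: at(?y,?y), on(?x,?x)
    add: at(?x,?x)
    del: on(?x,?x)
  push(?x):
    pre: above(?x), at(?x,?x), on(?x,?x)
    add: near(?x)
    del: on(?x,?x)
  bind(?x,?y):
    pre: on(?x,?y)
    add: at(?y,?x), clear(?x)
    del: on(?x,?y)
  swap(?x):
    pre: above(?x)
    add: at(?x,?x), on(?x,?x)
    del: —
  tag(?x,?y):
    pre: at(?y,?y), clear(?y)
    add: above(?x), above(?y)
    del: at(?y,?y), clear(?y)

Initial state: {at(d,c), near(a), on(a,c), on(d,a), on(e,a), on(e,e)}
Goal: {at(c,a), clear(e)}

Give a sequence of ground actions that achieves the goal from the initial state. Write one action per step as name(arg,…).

bind(a,c); bind(e,a)

1. bind(a,c)  →  {at(c,a), at(d,c), clear(a), near(a), on(d,a), on(e,a), on(e,e)}
2. bind(e,a)  →  {at(a,e), at(c,a), at(d,c), clear(a), clear(e), near(a), on(d,a), on(e,e)}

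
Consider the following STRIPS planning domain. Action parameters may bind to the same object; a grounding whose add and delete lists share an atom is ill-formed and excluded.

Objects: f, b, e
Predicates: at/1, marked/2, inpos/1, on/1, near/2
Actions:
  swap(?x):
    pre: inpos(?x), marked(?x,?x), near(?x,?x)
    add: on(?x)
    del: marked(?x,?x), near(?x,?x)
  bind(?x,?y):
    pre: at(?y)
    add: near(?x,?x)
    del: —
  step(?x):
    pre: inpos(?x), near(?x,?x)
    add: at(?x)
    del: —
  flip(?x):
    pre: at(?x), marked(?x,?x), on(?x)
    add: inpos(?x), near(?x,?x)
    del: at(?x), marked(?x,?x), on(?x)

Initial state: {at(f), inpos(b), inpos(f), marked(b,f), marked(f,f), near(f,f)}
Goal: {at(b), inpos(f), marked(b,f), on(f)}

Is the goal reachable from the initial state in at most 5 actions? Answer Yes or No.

Yes

1. swap(f)  →  {at(f), inpos(b), inpos(f), marked(b,f), on(f)}
2. bind(b,f)  →  {at(f), inpos(b), inpos(f), marked(b,f), near(b,b), on(f)}
3. step(b)  →  {at(b), at(f), inpos(b), inpos(f), marked(b,f), near(b,b), on(f)}
optimal plan length = 3; 3 ≤ 5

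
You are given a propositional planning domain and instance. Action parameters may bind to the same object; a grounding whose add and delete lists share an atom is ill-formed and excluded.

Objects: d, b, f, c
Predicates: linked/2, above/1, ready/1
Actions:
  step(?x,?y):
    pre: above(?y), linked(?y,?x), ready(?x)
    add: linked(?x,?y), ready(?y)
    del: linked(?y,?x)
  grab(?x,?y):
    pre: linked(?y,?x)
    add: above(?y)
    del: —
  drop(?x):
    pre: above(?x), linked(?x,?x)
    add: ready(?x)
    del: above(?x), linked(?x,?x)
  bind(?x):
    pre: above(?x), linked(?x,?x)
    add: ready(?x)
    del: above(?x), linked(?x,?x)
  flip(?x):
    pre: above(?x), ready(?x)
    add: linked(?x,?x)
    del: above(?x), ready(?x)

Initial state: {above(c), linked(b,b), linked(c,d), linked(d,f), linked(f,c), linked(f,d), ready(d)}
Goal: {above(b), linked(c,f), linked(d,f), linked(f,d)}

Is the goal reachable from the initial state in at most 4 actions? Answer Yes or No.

1. step(d,c)  →  {above(c), linked(b,b), linked(d,c), linked(d,f), linked(f,c), linked(f,d), ready(c), ready(d)}
2. grab(d,f)  →  {above(c), above(f), linked(b,b), linked(d,c), linked(d,f), linked(f,c), linked(f,d), ready(c), ready(d)}
3. step(c,f)  →  {above(c), above(f), linked(b,b), linked(c,f), linked(d,c), linked(d,f), linked(f,d), ready(c), ready(d), ready(f)}
4. grab(b,b)  →  {above(b), above(c), above(f), linked(b,b), linked(c,f), linked(d,c), linked(d,f), linked(f,d), ready(c), ready(d), ready(f)}
optimal plan length = 4; 4 ≤ 4

Yes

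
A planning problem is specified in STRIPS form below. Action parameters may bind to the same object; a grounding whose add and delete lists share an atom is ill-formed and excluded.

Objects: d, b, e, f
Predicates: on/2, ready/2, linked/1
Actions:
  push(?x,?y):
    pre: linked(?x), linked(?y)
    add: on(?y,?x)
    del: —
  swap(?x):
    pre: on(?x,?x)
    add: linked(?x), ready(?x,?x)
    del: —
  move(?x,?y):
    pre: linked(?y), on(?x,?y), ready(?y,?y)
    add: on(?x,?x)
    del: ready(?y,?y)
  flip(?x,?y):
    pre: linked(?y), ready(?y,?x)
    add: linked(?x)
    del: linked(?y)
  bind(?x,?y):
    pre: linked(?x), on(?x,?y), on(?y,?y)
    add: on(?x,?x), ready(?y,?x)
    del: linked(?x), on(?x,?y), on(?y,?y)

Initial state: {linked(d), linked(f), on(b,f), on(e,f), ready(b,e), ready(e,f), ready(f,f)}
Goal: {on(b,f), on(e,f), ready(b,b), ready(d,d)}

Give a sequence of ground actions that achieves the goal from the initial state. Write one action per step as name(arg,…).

1. push(d,d)  →  {linked(d), linked(f), on(b,f), on(d,d), on(e,f), ready(b,e), ready(e,f), ready(f,f)}
2. swap(d)  →  {linked(d), linked(f), on(b,f), on(d,d), on(e,f), ready(b,e), ready(d,d), ready(e,f), ready(f,f)}
3. move(b,f)  →  {linked(d), linked(f), on(b,b), on(b,f), on(d,d), on(e,f), ready(b,e), ready(d,d), ready(e,f)}
4. swap(b)  →  {linked(b), linked(d), linked(f), on(b,b), on(b,f), on(d,d), on(e,f), ready(b,b), ready(b,e), ready(d,d), ready(e,f)}

push(d,d); swap(d); move(b,f); swap(b)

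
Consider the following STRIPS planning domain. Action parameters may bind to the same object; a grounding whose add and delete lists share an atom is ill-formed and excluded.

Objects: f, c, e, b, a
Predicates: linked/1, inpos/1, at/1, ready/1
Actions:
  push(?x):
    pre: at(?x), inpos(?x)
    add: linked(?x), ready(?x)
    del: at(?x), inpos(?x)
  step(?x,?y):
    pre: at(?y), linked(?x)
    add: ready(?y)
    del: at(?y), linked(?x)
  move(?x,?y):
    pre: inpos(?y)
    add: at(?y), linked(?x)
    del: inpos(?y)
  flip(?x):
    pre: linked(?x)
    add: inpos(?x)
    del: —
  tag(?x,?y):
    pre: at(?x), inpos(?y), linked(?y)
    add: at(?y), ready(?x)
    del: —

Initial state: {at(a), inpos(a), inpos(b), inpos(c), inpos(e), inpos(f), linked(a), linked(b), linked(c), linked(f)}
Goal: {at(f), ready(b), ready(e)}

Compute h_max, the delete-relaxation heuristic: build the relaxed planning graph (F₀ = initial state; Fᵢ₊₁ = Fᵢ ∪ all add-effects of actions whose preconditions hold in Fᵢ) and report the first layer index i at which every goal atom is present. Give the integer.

F0 = init (10 atoms)
F1 = F0 ∪ {at(b), at(c), at(e), at(f), linked(e), ready(a)}  (16 atoms)
F2 = F1 ∪ {ready(b), ready(c), ready(e), ready(f)}  (20 atoms)
goal ⊆ F2  ⇒  h_max = 2

2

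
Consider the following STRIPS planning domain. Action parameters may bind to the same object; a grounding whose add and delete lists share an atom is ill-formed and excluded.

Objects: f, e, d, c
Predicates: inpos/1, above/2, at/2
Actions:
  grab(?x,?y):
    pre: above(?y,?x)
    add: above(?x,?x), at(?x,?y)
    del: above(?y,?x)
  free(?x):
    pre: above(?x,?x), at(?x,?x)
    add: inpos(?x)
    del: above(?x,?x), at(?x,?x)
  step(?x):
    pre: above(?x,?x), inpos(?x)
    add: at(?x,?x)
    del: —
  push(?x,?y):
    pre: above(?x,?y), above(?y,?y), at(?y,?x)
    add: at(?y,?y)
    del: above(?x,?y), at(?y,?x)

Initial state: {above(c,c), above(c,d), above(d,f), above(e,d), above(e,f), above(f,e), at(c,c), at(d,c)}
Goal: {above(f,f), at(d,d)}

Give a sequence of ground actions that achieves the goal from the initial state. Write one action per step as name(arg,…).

1. grab(f,e)  →  {above(c,c), above(c,d), above(d,f), above(e,d), above(f,e), above(f,f), at(c,c), at(d,c), at(f,e)}
2. grab(d,e)  →  {above(c,c), above(c,d), above(d,d), above(d,f), above(f,e), above(f,f), at(c,c), at(d,c), at(d,e), at(f,e)}
3. push(c,d)  →  {above(c,c), above(d,d), above(d,f), above(f,e), above(f,f), at(c,c), at(d,d), at(d,e), at(f,e)}

grab(f,e); grab(d,e); push(c,d)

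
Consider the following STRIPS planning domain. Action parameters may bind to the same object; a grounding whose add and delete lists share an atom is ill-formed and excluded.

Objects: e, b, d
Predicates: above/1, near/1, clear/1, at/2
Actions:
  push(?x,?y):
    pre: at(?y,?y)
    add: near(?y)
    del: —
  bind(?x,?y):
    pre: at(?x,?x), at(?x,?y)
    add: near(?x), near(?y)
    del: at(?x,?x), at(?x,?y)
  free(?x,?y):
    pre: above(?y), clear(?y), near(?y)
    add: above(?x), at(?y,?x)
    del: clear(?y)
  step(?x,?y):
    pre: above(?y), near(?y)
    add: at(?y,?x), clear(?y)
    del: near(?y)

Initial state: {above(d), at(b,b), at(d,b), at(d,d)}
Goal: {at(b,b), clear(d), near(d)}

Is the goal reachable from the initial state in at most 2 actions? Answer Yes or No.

1. push(e,d)  →  {above(d), at(b,b), at(d,b), at(d,d), near(d)}
2. step(e,d)  →  {above(d), at(b,b), at(d,b), at(d,d), at(d,e), clear(d)}
3. push(e,d)  →  {above(d), at(b,b), at(d,b), at(d,d), at(d,e), clear(d), near(d)}
optimal plan length = 3; 3 > 2

No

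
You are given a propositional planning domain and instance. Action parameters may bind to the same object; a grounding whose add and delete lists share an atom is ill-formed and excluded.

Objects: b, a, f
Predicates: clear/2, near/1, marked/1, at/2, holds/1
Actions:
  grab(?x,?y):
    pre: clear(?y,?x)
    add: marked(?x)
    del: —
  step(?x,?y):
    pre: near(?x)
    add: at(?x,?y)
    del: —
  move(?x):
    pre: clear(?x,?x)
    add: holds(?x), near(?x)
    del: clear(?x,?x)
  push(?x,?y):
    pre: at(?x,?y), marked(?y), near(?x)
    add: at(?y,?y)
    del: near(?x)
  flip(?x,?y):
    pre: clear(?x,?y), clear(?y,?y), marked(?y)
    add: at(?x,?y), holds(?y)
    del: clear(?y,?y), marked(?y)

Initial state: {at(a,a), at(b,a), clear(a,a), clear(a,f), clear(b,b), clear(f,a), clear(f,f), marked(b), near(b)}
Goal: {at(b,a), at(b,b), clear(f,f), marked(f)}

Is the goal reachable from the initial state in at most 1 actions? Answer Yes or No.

No

1. grab(f,a)  →  {at(a,a), at(b,a), clear(a,a), clear(a,f), clear(b,b), clear(f,a), clear(f,f), marked(b), marked(f), near(b)}
2. step(b,b)  →  {at(a,a), at(b,a), at(b,b), clear(a,a), clear(a,f), clear(b,b), clear(f,a), clear(f,f), marked(b), marked(f), near(b)}
optimal plan length = 2; 2 > 1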